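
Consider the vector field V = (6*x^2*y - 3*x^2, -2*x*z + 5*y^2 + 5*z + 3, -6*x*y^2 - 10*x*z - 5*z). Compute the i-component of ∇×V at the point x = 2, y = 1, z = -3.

-25

(∇×V)_1 = ∂V₃/∂y − ∂V₂/∂z
= -12*x*y − (-2*x + 5)
= -12*x*y + 2*x - 5
At (2, 1, -3): -25.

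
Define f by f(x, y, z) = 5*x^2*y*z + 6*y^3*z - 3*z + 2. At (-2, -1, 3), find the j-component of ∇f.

114

(∇f)_2 = ∂f/∂y = 5*x^2*z + 18*y^2*z
At (-2, -1, 3): 114.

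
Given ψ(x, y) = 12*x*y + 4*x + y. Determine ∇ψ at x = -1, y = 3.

∂ψ/∂x = 12*y + 4
∂ψ/∂y = 12*x + 1
∇ψ = (12*y + 4, 12*x + 1)
At (-1, 3): (40, -11).

(40, -11)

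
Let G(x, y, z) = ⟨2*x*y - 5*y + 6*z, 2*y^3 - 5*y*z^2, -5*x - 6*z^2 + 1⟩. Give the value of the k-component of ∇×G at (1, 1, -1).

3

(∇×G)_3 = ∂G₂/∂x − ∂G₁/∂y
= 0 − (2*x - 5)
= -2*x + 5
At (1, 1, -1): 3.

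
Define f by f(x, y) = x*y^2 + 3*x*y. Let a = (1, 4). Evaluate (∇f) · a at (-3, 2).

-74

∂f/∂x = y^2 + 3*y
∂f/∂y = 2*x*y + 3*x
∇f at (-3, 2) = (10, -21)
∇f · a = (10)(1) + (-21)(4) = -74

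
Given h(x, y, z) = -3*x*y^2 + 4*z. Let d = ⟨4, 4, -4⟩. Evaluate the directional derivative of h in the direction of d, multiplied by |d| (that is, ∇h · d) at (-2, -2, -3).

∂h/∂x = -3*y^2
∂h/∂y = -6*x*y
∂h/∂z = 4
∇h at (-2, -2, -3) = (-12, -24, 4)
∇h · d = (-12)(4) + (-24)(4) + (4)(-4) = -160

-160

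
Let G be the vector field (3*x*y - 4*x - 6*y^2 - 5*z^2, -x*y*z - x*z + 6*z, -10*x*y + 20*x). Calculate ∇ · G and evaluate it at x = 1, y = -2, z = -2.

-8

∂G₁/∂x = 3*y - 4
∂G₂/∂y = -x*z
∂G₃/∂z = 0
∇·G = -x*z + 3*y - 4
At (1, -2, -2): -8.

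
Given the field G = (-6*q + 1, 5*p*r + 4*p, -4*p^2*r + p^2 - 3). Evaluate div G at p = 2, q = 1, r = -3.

∂G₁/∂p = 0
∂G₂/∂q = 0
∂G₃/∂r = -4*p^2
∇·G = -4*p^2
At (2, 1, -3): -16.

-16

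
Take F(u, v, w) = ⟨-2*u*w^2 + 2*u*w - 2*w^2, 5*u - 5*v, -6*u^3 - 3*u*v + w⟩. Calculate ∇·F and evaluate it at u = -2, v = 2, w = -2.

∂F₁/∂u = -2*w^2 + 2*w
∂F₂/∂v = -5
∂F₃/∂w = 1
∇·F = -2*w^2 + 2*w - 4
At (-2, 2, -2): -16.

-16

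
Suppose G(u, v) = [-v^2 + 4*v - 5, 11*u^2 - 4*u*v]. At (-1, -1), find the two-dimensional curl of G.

∂G₂/∂u = 22*u - 4*v
∂G₁/∂v = -2*v + 4
Scalar curl = 22*u - 2*v - 4
At (-1, -1): -24.

-24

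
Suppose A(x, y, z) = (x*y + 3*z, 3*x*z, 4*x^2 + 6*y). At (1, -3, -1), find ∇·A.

-3

∂A₁/∂x = y
∂A₂/∂y = 0
∂A₃/∂z = 0
∇·A = y
At (1, -3, -1): -3.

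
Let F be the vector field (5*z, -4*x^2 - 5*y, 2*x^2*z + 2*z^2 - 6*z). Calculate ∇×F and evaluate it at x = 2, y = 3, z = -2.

(∇×F)₁ = ∂F₃/∂y − ∂F₂/∂z = 0
(∇×F)₂ = ∂F₁/∂z − ∂F₃/∂x = -4*x*z + 5
(∇×F)₃ = ∂F₂/∂x − ∂F₁/∂y = -8*x
∇×F = (0, -4*x*z + 5, -8*x)
At (2, 3, -2): (0, 21, -16).

(0, 21, -16)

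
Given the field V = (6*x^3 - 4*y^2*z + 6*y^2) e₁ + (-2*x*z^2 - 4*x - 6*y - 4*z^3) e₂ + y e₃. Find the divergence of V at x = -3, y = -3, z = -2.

156

∂V₁/∂x = 18*x^2
∂V₂/∂y = -6
∂V₃/∂z = 0
∇·V = 18*x^2 - 6
At (-3, -3, -2): 156.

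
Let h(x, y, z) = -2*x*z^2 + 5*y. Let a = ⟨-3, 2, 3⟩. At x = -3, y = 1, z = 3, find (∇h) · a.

172

∂h/∂x = -2*z^2
∂h/∂y = 5
∂h/∂z = -4*x*z
∇h at (-3, 1, 3) = (-18, 5, 36)
∇h · a = (-18)(-3) + (5)(2) + (36)(3) = 172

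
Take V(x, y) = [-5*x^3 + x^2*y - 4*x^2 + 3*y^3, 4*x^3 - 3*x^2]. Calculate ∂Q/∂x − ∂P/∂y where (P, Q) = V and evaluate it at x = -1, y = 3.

∂V₂/∂x = 12*x^2 - 6*x
∂V₁/∂y = x^2 + 9*y^2
Scalar curl = 11*x^2 - 6*x - 9*y^2
At (-1, 3): -64.

-64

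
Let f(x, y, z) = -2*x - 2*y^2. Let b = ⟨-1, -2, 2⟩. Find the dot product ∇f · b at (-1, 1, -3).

10

∂f/∂x = -2
∂f/∂y = -4*y
∂f/∂z = 0
∇f at (-1, 1, -3) = (-2, -4, 0)
∇f · b = (-2)(-1) + (-4)(-2) + (0)(2) = 10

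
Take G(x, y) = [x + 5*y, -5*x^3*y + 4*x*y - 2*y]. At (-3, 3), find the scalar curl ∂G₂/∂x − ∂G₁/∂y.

∂G₂/∂x = -15*x^2*y + 4*y
∂G₁/∂y = 5
Scalar curl = -15*x^2*y + 4*y - 5
At (-3, 3): -398.

-398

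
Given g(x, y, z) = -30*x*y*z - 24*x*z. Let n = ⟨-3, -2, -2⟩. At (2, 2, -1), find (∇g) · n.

∂g/∂x = -30*y*z - 24*z
∂g/∂y = -30*x*z
∂g/∂z = -30*x*y - 24*x
∇g at (2, 2, -1) = (84, 60, -168)
∇g · n = (84)(-3) + (60)(-2) + (-168)(-2) = -36

-36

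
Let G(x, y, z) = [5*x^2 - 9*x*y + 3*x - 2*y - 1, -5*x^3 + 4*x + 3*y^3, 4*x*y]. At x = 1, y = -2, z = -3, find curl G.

(4, 8, 0)

(∇×G)₁ = ∂G₃/∂y − ∂G₂/∂z = 4*x
(∇×G)₂ = ∂G₁/∂z − ∂G₃/∂x = -4*y
(∇×G)₃ = ∂G₂/∂x − ∂G₁/∂y = -15*x^2 + 9*x + 6
∇×G = (4*x, -4*y, -15*x^2 + 9*x + 6)
At (1, -2, -3): (4, 8, 0).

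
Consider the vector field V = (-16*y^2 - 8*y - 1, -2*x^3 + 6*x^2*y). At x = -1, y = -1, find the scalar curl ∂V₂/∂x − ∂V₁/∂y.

∂V₂/∂x = -6*x^2 + 12*x*y
∂V₁/∂y = -32*y - 8
Scalar curl = -6*x^2 + 12*x*y + 32*y + 8
At (-1, -1): -18.

-18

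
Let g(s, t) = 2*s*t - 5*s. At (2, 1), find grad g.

∂g/∂s = 2*t - 5
∂g/∂t = 2*s
∇g = (2*t - 5, 2*s)
At (2, 1): (-3, 4).

(-3, 4)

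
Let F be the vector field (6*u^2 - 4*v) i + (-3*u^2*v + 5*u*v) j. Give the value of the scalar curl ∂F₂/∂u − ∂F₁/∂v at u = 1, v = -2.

6

∂F₂/∂u = -6*u*v + 5*v
∂F₁/∂v = -4
Scalar curl = -6*u*v + 5*v + 4
At (1, -2): 6.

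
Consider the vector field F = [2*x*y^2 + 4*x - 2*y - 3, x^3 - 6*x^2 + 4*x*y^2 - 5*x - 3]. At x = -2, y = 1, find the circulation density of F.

∂F₂/∂x = 3*x^2 - 12*x + 4*y^2 - 5
∂F₁/∂y = 4*x*y - 2
Scalar curl = 3*x^2 - 4*x*y - 12*x + 4*y^2 - 3
At (-2, 1): 45.

45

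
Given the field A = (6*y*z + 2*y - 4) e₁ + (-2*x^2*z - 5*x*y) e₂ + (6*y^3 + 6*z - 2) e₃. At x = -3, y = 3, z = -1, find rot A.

(∇×A)₁ = ∂A₃/∂y − ∂A₂/∂z = 2*x^2 + 18*y^2
(∇×A)₂ = ∂A₁/∂z − ∂A₃/∂x = 6*y
(∇×A)₃ = ∂A₂/∂x − ∂A₁/∂y = -4*x*z - 5*y - 6*z - 2
∇×A = (2*x^2 + 18*y^2, 6*y, -4*x*z - 5*y - 6*z - 2)
At (-3, 3, -1): (180, 18, -23).

(180, 18, -23)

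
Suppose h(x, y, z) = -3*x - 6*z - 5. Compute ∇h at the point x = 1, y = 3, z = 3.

(-3, 0, -6)

∂h/∂x = -3
∂h/∂y = 0
∂h/∂z = -6
∇h = (-3, 0, -6)
At (1, 3, 3): (-3, 0, -6).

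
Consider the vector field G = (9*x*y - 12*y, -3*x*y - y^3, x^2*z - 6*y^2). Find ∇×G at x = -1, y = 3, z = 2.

(-36, 4, 12)

(∇×G)₁ = ∂G₃/∂y − ∂G₂/∂z = -12*y
(∇×G)₂ = ∂G₁/∂z − ∂G₃/∂x = -2*x*z
(∇×G)₃ = ∂G₂/∂x − ∂G₁/∂y = -9*x - 3*y + 12
∇×G = (-12*y, -2*x*z, -9*x - 3*y + 12)
At (-1, 3, 2): (-36, 4, 12).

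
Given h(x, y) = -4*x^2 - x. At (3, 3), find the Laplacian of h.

∂²h/∂x² = -8
∂²h/∂y² = 0
∇²h = -8
At (3, 3): -8.

-8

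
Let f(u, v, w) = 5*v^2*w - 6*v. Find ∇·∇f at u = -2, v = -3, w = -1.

-10

∂²f/∂u² = 0
∂²f/∂v² = 10*w
∂²f/∂w² = 0
∇²f = 10*w
At (-2, -3, -1): -10.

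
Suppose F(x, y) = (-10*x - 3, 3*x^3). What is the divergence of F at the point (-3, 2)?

∂F₁/∂x = -10
∂F₂/∂y = 0
∇·F = -10
At (-3, 2): -10.

-10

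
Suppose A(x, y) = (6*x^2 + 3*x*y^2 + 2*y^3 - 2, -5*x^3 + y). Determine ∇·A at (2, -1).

∂A₁/∂x = 12*x + 3*y^2
∂A₂/∂y = 1
∇·A = 12*x + 3*y^2 + 1
At (2, -1): 28.

28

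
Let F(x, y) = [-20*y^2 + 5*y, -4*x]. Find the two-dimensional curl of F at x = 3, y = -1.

-49

∂F₂/∂x = -4
∂F₁/∂y = -40*y + 5
Scalar curl = 40*y - 9
At (3, -1): -49.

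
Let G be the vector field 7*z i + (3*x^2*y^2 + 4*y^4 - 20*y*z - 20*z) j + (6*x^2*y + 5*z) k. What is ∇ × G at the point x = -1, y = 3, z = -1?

(86, 43, -54)

(∇×G)₁ = ∂G₃/∂y − ∂G₂/∂z = 6*x^2 + 20*y + 20
(∇×G)₂ = ∂G₁/∂z − ∂G₃/∂x = -12*x*y + 7
(∇×G)₃ = ∂G₂/∂x − ∂G₁/∂y = 6*x*y^2
∇×G = (6*x^2 + 20*y + 20, -12*x*y + 7, 6*x*y^2)
At (-1, 3, -1): (86, 43, -54).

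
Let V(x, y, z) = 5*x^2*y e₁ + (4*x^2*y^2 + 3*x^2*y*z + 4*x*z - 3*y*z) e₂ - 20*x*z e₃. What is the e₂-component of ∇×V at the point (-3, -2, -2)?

(∇×V)_2 = ∂V₁/∂z − ∂V₃/∂x
= 0 − (-20*z)
= 20*z
At (-3, -2, -2): -40.

-40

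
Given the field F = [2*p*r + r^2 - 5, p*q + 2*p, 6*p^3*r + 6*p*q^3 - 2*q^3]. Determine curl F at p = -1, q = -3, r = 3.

(-216, 112, -1)

(∇×F)₁ = ∂F₃/∂q − ∂F₂/∂r = 18*p*q^2 - 6*q^2
(∇×F)₂ = ∂F₁/∂r − ∂F₃/∂p = -18*p^2*r + 2*p - 6*q^3 + 2*r
(∇×F)₃ = ∂F₂/∂p − ∂F₁/∂q = q + 2
∇×F = (18*p*q^2 - 6*q^2, -18*p^2*r + 2*p - 6*q^3 + 2*r, q + 2)
At (-1, -3, 3): (-216, 112, -1).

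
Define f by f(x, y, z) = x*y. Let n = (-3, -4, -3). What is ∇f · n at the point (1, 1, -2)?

-7

∂f/∂x = y
∂f/∂y = x
∂f/∂z = 0
∇f at (1, 1, -2) = (1, 1, 0)
∇f · n = (1)(-3) + (1)(-4) + (0)(-3) = -7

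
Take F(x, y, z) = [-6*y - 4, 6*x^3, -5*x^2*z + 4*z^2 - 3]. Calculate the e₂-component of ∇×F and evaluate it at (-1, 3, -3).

(∇×F)_2 = ∂F₁/∂z − ∂F₃/∂x
= 0 − (-10*x*z)
= 10*x*z
At (-1, 3, -3): 30.

30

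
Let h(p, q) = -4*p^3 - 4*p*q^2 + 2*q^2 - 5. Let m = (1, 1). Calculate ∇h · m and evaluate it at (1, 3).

-60

∂h/∂p = -12*p^2 - 4*q^2
∂h/∂q = -8*p*q + 4*q
∇h at (1, 3) = (-48, -12)
∇h · m = (-48)(1) + (-12)(1) = -60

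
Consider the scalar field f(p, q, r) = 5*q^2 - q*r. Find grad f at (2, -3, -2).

∂f/∂p = 0
∂f/∂q = 10*q - r
∂f/∂r = -q
∇f = (0, 10*q - r, -q)
At (2, -3, -2): (0, -28, 3).

(0, -28, 3)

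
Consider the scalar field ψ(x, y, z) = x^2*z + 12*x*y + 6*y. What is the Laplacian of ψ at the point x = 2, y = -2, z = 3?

∂²ψ/∂x² = 2*z
∂²ψ/∂y² = 0
∂²ψ/∂z² = 0
∇²ψ = 2*z
At (2, -2, 3): 6.

6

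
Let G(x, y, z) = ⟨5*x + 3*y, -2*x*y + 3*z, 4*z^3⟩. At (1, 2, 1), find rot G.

(-3, 0, -7)

(∇×G)₁ = ∂G₃/∂y − ∂G₂/∂z = -3
(∇×G)₂ = ∂G₁/∂z − ∂G₃/∂x = 0
(∇×G)₃ = ∂G₂/∂x − ∂G₁/∂y = -2*y - 3
∇×G = (-3, 0, -2*y - 3)
At (1, 2, 1): (-3, 0, -7).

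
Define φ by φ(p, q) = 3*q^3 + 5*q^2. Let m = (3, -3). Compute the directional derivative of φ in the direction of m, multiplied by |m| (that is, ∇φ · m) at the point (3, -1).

∂φ/∂p = 0
∂φ/∂q = 9*q^2 + 10*q
∇φ at (3, -1) = (0, -1)
∇φ · m = (0)(3) + (-1)(-3) = 3

3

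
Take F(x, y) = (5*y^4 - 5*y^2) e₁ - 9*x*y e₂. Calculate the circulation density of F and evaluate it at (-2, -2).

∂F₂/∂x = -9*y
∂F₁/∂y = 20*y^3 - 10*y
Scalar curl = -20*y^3 + y
At (-2, -2): 158.

158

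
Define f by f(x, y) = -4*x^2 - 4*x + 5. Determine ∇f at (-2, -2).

∂f/∂x = -8*x - 4
∂f/∂y = 0
∇f = (-8*x - 4, 0)
At (-2, -2): (12, 0).

(12, 0)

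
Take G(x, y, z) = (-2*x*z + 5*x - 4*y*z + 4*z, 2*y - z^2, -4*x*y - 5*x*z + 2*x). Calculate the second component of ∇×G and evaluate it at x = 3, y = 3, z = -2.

(∇×G)_2 = ∂G₁/∂z − ∂G₃/∂x
= -2*x - 4*y + 4 − (-4*y - 5*z + 2)
= -2*x + 5*z + 2
At (3, 3, -2): -14.

-14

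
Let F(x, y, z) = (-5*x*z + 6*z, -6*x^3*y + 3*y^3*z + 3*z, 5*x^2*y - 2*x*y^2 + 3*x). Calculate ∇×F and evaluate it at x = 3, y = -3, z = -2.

(∇×F)₁ = ∂F₃/∂y − ∂F₂/∂z = 5*x^2 - 4*x*y - 3*y^3 - 3
(∇×F)₂ = ∂F₁/∂z − ∂F₃/∂x = -10*x*y - 5*x + 2*y^2 + 3
(∇×F)₃ = ∂F₂/∂x − ∂F₁/∂y = -18*x^2*y
∇×F = (5*x^2 - 4*x*y - 3*y^3 - 3, -10*x*y - 5*x + 2*y^2 + 3, -18*x^2*y)
At (3, -3, -2): (159, 96, 486).

(159, 96, 486)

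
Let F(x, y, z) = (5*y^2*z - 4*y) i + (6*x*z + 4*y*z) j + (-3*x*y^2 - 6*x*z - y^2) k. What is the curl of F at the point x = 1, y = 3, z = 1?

(-42, 78, -20)

(∇×F)₁ = ∂F₃/∂y − ∂F₂/∂z = -6*x*y - 6*x - 6*y
(∇×F)₂ = ∂F₁/∂z − ∂F₃/∂x = 8*y^2 + 6*z
(∇×F)₃ = ∂F₂/∂x − ∂F₁/∂y = -10*y*z + 6*z + 4
∇×F = (-6*x*y - 6*x - 6*y, 8*y^2 + 6*z, -10*y*z + 6*z + 4)
At (1, 3, 1): (-42, 78, -20).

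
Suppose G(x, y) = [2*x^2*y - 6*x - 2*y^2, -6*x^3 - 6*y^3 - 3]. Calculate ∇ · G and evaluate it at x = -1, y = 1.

-28

∂G₁/∂x = 4*x*y - 6
∂G₂/∂y = -18*y^2
∇·G = 4*x*y - 18*y^2 - 6
At (-1, 1): -28.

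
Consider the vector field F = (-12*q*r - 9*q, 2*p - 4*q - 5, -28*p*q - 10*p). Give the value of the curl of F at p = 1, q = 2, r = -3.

(-28, 42, -25)

(∇×F)₁ = ∂F₃/∂q − ∂F₂/∂r = -28*p
(∇×F)₂ = ∂F₁/∂r − ∂F₃/∂p = 16*q + 10
(∇×F)₃ = ∂F₂/∂p − ∂F₁/∂q = 12*r + 11
∇×F = (-28*p, 16*q + 10, 12*r + 11)
At (1, 2, -3): (-28, 42, -25).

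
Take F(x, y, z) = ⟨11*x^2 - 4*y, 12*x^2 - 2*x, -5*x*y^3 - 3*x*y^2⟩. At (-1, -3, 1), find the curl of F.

(∇×F)₁ = ∂F₃/∂y − ∂F₂/∂z = -15*x*y^2 - 6*x*y
(∇×F)₂ = ∂F₁/∂z − ∂F₃/∂x = 5*y^3 + 3*y^2
(∇×F)₃ = ∂F₂/∂x − ∂F₁/∂y = 24*x + 2
∇×F = (-15*x*y^2 - 6*x*y, 5*y^3 + 3*y^2, 24*x + 2)
At (-1, -3, 1): (117, -108, -22).

(117, -108, -22)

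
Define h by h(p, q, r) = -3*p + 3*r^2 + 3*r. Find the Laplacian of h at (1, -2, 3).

6

∂²h/∂p² = 0
∂²h/∂q² = 0
∂²h/∂r² = 6
∇²h = 6
At (1, -2, 3): 6.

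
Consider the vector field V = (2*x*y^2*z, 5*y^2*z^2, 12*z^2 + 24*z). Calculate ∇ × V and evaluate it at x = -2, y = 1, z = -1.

(∇×V)₁ = ∂V₃/∂y − ∂V₂/∂z = -10*y^2*z
(∇×V)₂ = ∂V₁/∂z − ∂V₃/∂x = 2*x*y^2
(∇×V)₃ = ∂V₂/∂x − ∂V₁/∂y = -4*x*y*z
∇×V = (-10*y^2*z, 2*x*y^2, -4*x*y*z)
At (-2, 1, -1): (10, -4, -8).

(10, -4, -8)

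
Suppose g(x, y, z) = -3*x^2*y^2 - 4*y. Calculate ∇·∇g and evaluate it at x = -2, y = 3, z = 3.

-78

∂²g/∂x² = -6*y^2
∂²g/∂y² = -6*x^2
∂²g/∂z² = 0
∇²g = -6*x^2 - 6*y^2
At (-2, 3, 3): -78.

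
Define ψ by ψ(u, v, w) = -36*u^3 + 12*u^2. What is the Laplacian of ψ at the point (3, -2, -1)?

∂²ψ/∂u² = 24*(-9*u + 1)
∂²ψ/∂v² = 0
∂²ψ/∂w² = 0
∇²ψ = -216*u + 24
At (3, -2, -1): -624.

-624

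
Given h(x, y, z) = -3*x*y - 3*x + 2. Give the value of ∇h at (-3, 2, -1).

(-9, 9, 0)

∂h/∂x = -3*y - 3
∂h/∂y = -3*x
∂h/∂z = 0
∇h = (-3*y - 3, -3*x, 0)
At (-3, 2, -1): (-9, 9, 0).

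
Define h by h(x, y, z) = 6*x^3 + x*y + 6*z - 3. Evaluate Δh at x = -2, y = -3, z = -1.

-72

∂²h/∂x² = 36*x
∂²h/∂y² = 0
∂²h/∂z² = 0
∇²h = 36*x
At (-2, -3, -1): -72.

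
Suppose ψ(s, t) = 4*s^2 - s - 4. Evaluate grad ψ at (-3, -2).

(-25, 0)

∂ψ/∂s = 8*s - 1
∂ψ/∂t = 0
∇ψ = (8*s - 1, 0)
At (-3, -2): (-25, 0).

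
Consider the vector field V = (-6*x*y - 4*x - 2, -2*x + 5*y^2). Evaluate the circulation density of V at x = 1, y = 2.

∂V₂/∂x = -2
∂V₁/∂y = -6*x
Scalar curl = 6*x - 2
At (1, 2): 4.

4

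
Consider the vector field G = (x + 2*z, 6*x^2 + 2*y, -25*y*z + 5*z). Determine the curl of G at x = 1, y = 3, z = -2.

(∇×G)₁ = ∂G₃/∂y − ∂G₂/∂z = -25*z
(∇×G)₂ = ∂G₁/∂z − ∂G₃/∂x = 2
(∇×G)₃ = ∂G₂/∂x − ∂G₁/∂y = 12*x
∇×G = (-25*z, 2, 12*x)
At (1, 3, -2): (50, 2, 12).

(50, 2, 12)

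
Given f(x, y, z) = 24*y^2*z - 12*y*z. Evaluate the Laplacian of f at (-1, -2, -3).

-144

∂²f/∂x² = 0
∂²f/∂y² = 48*z
∂²f/∂z² = 0
∇²f = 48*z
At (-1, -2, -3): -144.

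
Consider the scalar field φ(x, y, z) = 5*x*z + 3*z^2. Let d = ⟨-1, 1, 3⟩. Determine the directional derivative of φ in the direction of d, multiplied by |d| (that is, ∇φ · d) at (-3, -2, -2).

∂φ/∂x = 5*z
∂φ/∂y = 0
∂φ/∂z = 5*x + 6*z
∇φ at (-3, -2, -2) = (-10, 0, -27)
∇φ · d = (-10)(-1) + (0)(1) + (-27)(3) = -71

-71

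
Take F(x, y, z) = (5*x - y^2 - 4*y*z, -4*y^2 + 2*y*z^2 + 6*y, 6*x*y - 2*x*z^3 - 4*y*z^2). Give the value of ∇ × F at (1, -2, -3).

(∇×F)₁ = ∂F₃/∂y − ∂F₂/∂z = 6*x - 4*y*z - 4*z^2
(∇×F)₂ = ∂F₁/∂z − ∂F₃/∂x = -10*y + 2*z^3
(∇×F)₃ = ∂F₂/∂x − ∂F₁/∂y = 2*y + 4*z
∇×F = (6*x - 4*y*z - 4*z^2, -10*y + 2*z^3, 2*y + 4*z)
At (1, -2, -3): (-54, -34, -16).

(-54, -34, -16)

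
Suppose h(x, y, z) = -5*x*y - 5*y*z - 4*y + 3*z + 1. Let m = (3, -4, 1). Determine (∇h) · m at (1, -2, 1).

99

∂h/∂x = -5*y
∂h/∂y = -5*x - 5*z - 4
∂h/∂z = -5*y + 3
∇h at (1, -2, 1) = (10, -14, 13)
∇h · m = (10)(3) + (-14)(-4) + (13)(1) = 99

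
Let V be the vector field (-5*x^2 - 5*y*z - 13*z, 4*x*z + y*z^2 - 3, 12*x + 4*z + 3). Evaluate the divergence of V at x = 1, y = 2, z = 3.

∂V₁/∂x = -10*x
∂V₂/∂y = z^2
∂V₃/∂z = 4
∇·V = -10*x + z^2 + 4
At (1, 2, 3): 3.

3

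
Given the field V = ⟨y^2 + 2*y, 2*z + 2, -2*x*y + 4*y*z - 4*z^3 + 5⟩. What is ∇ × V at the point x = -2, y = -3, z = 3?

(14, -6, 4)

(∇×V)₁ = ∂V₃/∂y − ∂V₂/∂z = -2*x + 4*z - 2
(∇×V)₂ = ∂V₁/∂z − ∂V₃/∂x = 2*y
(∇×V)₃ = ∂V₂/∂x − ∂V₁/∂y = -2*y - 2
∇×V = (-2*x + 4*z - 2, 2*y, -2*y - 2)
At (-2, -3, 3): (14, -6, 4).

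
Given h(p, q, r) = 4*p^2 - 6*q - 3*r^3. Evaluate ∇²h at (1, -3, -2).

44

∂²h/∂p² = 8
∂²h/∂q² = 0
∂²h/∂r² = -18*r
∇²h = -18*r + 8
At (1, -3, -2): 44.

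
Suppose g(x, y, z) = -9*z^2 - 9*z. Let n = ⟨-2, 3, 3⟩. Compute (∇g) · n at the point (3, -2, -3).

135

∂g/∂x = 0
∂g/∂y = 0
∂g/∂z = -18*z - 9
∇g at (3, -2, -3) = (0, 0, 45)
∇g · n = (0)(-2) + (0)(3) + (45)(3) = 135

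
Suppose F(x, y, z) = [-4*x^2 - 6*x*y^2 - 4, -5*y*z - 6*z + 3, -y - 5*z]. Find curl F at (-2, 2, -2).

(15, 0, -48)

(∇×F)₁ = ∂F₃/∂y − ∂F₂/∂z = 5*y + 5
(∇×F)₂ = ∂F₁/∂z − ∂F₃/∂x = 0
(∇×F)₃ = ∂F₂/∂x − ∂F₁/∂y = 12*x*y
∇×F = (5*y + 5, 0, 12*x*y)
At (-2, 2, -2): (15, 0, -48).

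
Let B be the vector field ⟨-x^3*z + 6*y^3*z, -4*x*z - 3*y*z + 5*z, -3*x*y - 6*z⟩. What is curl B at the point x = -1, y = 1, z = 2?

(-3, 10, -44)

(∇×B)₁ = ∂B₃/∂y − ∂B₂/∂z = x + 3*y - 5
(∇×B)₂ = ∂B₁/∂z − ∂B₃/∂x = -x^3 + 6*y^3 + 3*y
(∇×B)₃ = ∂B₂/∂x − ∂B₁/∂y = -18*y^2*z - 4*z
∇×B = (x + 3*y - 5, -x^3 + 6*y^3 + 3*y, -18*y^2*z - 4*z)
At (-1, 1, 2): (-3, 10, -44).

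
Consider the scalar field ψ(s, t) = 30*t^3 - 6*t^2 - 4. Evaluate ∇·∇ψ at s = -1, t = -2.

∂²ψ/∂s² = 0
∂²ψ/∂t² = 12*(15*t - 1)
∇²ψ = 180*t - 12
At (-1, -2): -372.

-372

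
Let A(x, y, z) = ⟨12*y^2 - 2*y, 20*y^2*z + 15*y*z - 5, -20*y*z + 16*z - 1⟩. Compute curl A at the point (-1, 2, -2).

(∇×A)₁ = ∂A₃/∂y − ∂A₂/∂z = -20*y^2 - 15*y - 20*z
(∇×A)₂ = ∂A₁/∂z − ∂A₃/∂x = 0
(∇×A)₃ = ∂A₂/∂x − ∂A₁/∂y = -24*y + 2
∇×A = (-20*y^2 - 15*y - 20*z, 0, -24*y + 2)
At (-1, 2, -2): (-70, 0, -46).

(-70, 0, -46)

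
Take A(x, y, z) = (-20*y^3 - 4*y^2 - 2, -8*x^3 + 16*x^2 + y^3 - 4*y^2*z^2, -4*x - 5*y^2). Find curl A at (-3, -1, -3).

(-14, 4, -260)

(∇×A)₁ = ∂A₃/∂y − ∂A₂/∂z = 8*y^2*z - 10*y
(∇×A)₂ = ∂A₁/∂z − ∂A₃/∂x = 4
(∇×A)₃ = ∂A₂/∂x − ∂A₁/∂y = -24*x^2 + 32*x + 60*y^2 + 8*y
∇×A = (8*y^2*z - 10*y, 4, -24*x^2 + 32*x + 60*y^2 + 8*y)
At (-3, -1, -3): (-14, 4, -260).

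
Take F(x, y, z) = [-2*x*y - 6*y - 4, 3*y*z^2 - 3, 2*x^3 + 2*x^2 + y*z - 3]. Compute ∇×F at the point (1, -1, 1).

(∇×F)₁ = ∂F₃/∂y − ∂F₂/∂z = -6*y*z + z
(∇×F)₂ = ∂F₁/∂z − ∂F₃/∂x = -6*x^2 - 4*x
(∇×F)₃ = ∂F₂/∂x − ∂F₁/∂y = 2*x + 6
∇×F = (-6*y*z + z, -6*x^2 - 4*x, 2*x + 6)
At (1, -1, 1): (7, -10, 8).

(7, -10, 8)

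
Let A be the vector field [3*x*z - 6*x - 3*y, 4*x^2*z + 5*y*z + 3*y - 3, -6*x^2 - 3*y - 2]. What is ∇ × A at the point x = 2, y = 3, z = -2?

(∇×A)₁ = ∂A₃/∂y − ∂A₂/∂z = -4*x^2 - 5*y - 3
(∇×A)₂ = ∂A₁/∂z − ∂A₃/∂x = 15*x
(∇×A)₃ = ∂A₂/∂x − ∂A₁/∂y = 8*x*z + 3
∇×A = (-4*x^2 - 5*y - 3, 15*x, 8*x*z + 3)
At (2, 3, -2): (-34, 30, -29).

(-34, 30, -29)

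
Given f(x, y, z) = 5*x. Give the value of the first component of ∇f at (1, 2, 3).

5

(∇f)_1 = ∂f/∂x = 5
At (1, 2, 3): 5.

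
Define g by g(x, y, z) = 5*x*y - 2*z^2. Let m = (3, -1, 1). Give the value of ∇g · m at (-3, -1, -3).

12

∂g/∂x = 5*y
∂g/∂y = 5*x
∂g/∂z = -4*z
∇g at (-3, -1, -3) = (-5, -15, 12)
∇g · m = (-5)(3) + (-15)(-1) + (12)(1) = 12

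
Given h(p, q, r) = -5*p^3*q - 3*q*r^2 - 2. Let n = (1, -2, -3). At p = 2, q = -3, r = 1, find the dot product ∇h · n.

212

∂h/∂p = -15*p^2*q
∂h/∂q = -5*p^3 - 3*r^2
∂h/∂r = -6*q*r
∇h at (2, -3, 1) = (180, -43, 18)
∇h · n = (180)(1) + (-43)(-2) + (18)(-3) = 212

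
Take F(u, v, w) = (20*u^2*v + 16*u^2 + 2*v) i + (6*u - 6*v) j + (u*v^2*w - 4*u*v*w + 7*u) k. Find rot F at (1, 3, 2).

(∇×F)₁ = ∂F₃/∂v − ∂F₂/∂w = 2*u*v*w - 4*u*w
(∇×F)₂ = ∂F₁/∂w − ∂F₃/∂u = -v^2*w + 4*v*w - 7
(∇×F)₃ = ∂F₂/∂u − ∂F₁/∂v = -20*u^2 + 4
∇×F = (2*u*v*w - 4*u*w, -v^2*w + 4*v*w - 7, -20*u^2 + 4)
At (1, 3, 2): (4, -1, -16).

(4, -1, -16)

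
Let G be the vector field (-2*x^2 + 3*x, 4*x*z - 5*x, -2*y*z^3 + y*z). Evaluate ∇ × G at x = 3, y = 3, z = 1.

(∇×G)₁ = ∂G₃/∂y − ∂G₂/∂z = -4*x - 2*z^3 + z
(∇×G)₂ = ∂G₁/∂z − ∂G₃/∂x = 0
(∇×G)₃ = ∂G₂/∂x − ∂G₁/∂y = 4*z - 5
∇×G = (-4*x - 2*z^3 + z, 0, 4*z - 5)
At (3, 3, 1): (-13, 0, -1).

(-13, 0, -1)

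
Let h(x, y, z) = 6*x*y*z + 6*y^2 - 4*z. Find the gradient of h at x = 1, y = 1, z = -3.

∂h/∂x = 6*y*z
∂h/∂y = 6*x*z + 12*y
∂h/∂z = 6*x*y - 4
∇h = (6*y*z, 6*x*z + 12*y, 6*x*y - 4)
At (1, 1, -3): (-18, -6, 2).

(-18, -6, 2)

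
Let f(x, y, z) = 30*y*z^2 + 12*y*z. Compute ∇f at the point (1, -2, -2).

∂f/∂x = 0
∂f/∂y = 30*z^2 + 12*z
∂f/∂z = 60*y*z + 12*y
∇f = (0, 30*z^2 + 12*z, 60*y*z + 12*y)
At (1, -2, -2): (0, 96, 216).

(0, 96, 216)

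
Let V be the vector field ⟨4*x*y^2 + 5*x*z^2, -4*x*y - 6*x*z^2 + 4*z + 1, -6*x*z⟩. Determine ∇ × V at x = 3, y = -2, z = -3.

(∇×V)₁ = ∂V₃/∂y − ∂V₂/∂z = 12*x*z - 4
(∇×V)₂ = ∂V₁/∂z − ∂V₃/∂x = 10*x*z + 6*z
(∇×V)₃ = ∂V₂/∂x − ∂V₁/∂y = -8*x*y - 4*y - 6*z^2
∇×V = (12*x*z - 4, 10*x*z + 6*z, -8*x*y - 4*y - 6*z^2)
At (3, -2, -3): (-112, -108, 2).

(-112, -108, 2)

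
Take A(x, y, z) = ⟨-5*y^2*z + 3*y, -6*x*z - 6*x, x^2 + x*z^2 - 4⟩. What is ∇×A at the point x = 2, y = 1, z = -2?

(12, -13, -17)

(∇×A)₁ = ∂A₃/∂y − ∂A₂/∂z = 6*x
(∇×A)₂ = ∂A₁/∂z − ∂A₃/∂x = -2*x - 5*y^2 - z^2
(∇×A)₃ = ∂A₂/∂x − ∂A₁/∂y = 10*y*z - 6*z - 9
∇×A = (6*x, -2*x - 5*y^2 - z^2, 10*y*z - 6*z - 9)
At (2, 1, -2): (12, -13, -17).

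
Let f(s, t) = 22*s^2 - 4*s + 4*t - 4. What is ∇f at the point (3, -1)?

∂f/∂s = 44*s - 4
∂f/∂t = 4
∇f = (44*s - 4, 4)
At (3, -1): (128, 4).

(128, 4)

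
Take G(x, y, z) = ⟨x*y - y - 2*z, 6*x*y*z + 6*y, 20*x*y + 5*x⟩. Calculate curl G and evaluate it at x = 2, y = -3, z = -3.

(∇×G)₁ = ∂G₃/∂y − ∂G₂/∂z = -6*x*y + 20*x
(∇×G)₂ = ∂G₁/∂z − ∂G₃/∂x = -20*y - 7
(∇×G)₃ = ∂G₂/∂x − ∂G₁/∂y = -x + 6*y*z + 1
∇×G = (-6*x*y + 20*x, -20*y - 7, -x + 6*y*z + 1)
At (2, -3, -3): (76, 53, 53).

(76, 53, 53)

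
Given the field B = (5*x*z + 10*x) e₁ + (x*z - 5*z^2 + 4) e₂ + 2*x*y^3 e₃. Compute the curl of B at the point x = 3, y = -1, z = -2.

(-5, 17, -2)

(∇×B)₁ = ∂B₃/∂y − ∂B₂/∂z = 6*x*y^2 - x + 10*z
(∇×B)₂ = ∂B₁/∂z − ∂B₃/∂x = 5*x - 2*y^3
(∇×B)₃ = ∂B₂/∂x − ∂B₁/∂y = z
∇×B = (6*x*y^2 - x + 10*z, 5*x - 2*y^3, z)
At (3, -1, -2): (-5, 17, -2).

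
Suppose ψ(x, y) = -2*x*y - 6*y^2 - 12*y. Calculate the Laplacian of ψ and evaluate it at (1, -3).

∂²ψ/∂x² = 0
∂²ψ/∂y² = -12
∇²ψ = -12
At (1, -3): -12.

-12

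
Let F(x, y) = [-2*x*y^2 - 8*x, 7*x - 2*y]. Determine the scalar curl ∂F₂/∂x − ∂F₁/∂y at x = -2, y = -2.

23

∂F₂/∂x = 7
∂F₁/∂y = -4*x*y
Scalar curl = 4*x*y + 7
At (-2, -2): 23.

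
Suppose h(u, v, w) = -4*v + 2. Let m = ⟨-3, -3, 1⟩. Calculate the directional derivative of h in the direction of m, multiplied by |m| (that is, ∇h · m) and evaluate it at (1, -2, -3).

∂h/∂u = 0
∂h/∂v = -4
∂h/∂w = 0
∇h at (1, -2, -3) = (0, -4, 0)
∇h · m = (0)(-3) + (-4)(-3) + (0)(1) = 12

12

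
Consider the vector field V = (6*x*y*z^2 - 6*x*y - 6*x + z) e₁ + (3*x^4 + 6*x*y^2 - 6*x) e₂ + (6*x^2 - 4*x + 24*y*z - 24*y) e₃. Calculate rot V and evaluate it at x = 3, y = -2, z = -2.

(∇×V)₁ = ∂V₃/∂y − ∂V₂/∂z = 24*z - 24
(∇×V)₂ = ∂V₁/∂z − ∂V₃/∂x = 12*x*y*z - 12*x + 5
(∇×V)₃ = ∂V₂/∂x − ∂V₁/∂y = 12*x^3 - 6*x*z^2 + 6*x + 6*y^2 - 6
∇×V = (24*z - 24, 12*x*y*z - 12*x + 5, 12*x^3 - 6*x*z^2 + 6*x + 6*y^2 - 6)
At (3, -2, -2): (-72, 113, 288).

(-72, 113, 288)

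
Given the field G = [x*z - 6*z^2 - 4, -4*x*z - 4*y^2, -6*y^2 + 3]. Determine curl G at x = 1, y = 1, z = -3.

(-8, 37, 12)

(∇×G)₁ = ∂G₃/∂y − ∂G₂/∂z = 4*x - 12*y
(∇×G)₂ = ∂G₁/∂z − ∂G₃/∂x = x - 12*z
(∇×G)₃ = ∂G₂/∂x − ∂G₁/∂y = -4*z
∇×G = (4*x - 12*y, x - 12*z, -4*z)
At (1, 1, -3): (-8, 37, 12).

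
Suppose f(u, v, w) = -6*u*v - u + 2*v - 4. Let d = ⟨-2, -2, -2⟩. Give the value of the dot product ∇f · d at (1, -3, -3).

-26

∂f/∂u = -6*v - 1
∂f/∂v = -6*u + 2
∂f/∂w = 0
∇f at (1, -3, -3) = (17, -4, 0)
∇f · d = (17)(-2) + (-4)(-2) + (0)(-2) = -26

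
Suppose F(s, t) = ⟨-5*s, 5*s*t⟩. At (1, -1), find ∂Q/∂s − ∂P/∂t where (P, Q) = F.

∂F₂/∂s = 5*t
∂F₁/∂t = 0
Scalar curl = 5*t
At (1, -1): -5.

-5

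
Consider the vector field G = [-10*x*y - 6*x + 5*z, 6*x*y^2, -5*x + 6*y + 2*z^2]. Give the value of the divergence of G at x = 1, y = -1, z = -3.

-20

∂G₁/∂x = -10*y - 6
∂G₂/∂y = 12*x*y
∂G₃/∂z = 4*z
∇·G = 12*x*y - 10*y + 4*z - 6
At (1, -1, -3): -20.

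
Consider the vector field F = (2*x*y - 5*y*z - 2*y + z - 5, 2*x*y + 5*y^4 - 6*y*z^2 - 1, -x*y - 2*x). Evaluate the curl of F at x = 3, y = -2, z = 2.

(∇×F)₁ = ∂F₃/∂y − ∂F₂/∂z = -x + 12*y*z
(∇×F)₂ = ∂F₁/∂z − ∂F₃/∂x = -4*y + 3
(∇×F)₃ = ∂F₂/∂x − ∂F₁/∂y = -2*x + 2*y + 5*z + 2
∇×F = (-x + 12*y*z, -4*y + 3, -2*x + 2*y + 5*z + 2)
At (3, -2, 2): (-51, 11, 2).

(-51, 11, 2)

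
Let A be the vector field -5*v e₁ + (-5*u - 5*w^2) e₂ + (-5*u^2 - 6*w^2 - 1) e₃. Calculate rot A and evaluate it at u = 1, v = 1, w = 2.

(20, 10, 0)

(∇×A)₁ = ∂A₃/∂v − ∂A₂/∂w = 10*w
(∇×A)₂ = ∂A₁/∂w − ∂A₃/∂u = 10*u
(∇×A)₃ = ∂A₂/∂u − ∂A₁/∂v = 0
∇×A = (10*w, 10*u, 0)
At (1, 1, 2): (20, 10, 0).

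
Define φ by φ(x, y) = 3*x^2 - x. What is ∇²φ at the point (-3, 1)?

∂²φ/∂x² = 6
∂²φ/∂y² = 0
∇²φ = 6
At (-3, 1): 6.

6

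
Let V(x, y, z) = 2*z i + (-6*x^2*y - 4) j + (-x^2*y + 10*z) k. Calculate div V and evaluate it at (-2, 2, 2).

-14

∂V₁/∂x = 0
∂V₂/∂y = -6*x^2
∂V₃/∂z = 10
∇·V = -6*x^2 + 10
At (-2, 2, 2): -14.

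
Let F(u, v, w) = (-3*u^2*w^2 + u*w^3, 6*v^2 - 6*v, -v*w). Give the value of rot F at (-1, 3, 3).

(∇×F)₁ = ∂F₃/∂v − ∂F₂/∂w = -w
(∇×F)₂ = ∂F₁/∂w − ∂F₃/∂u = -6*u^2*w + 3*u*w^2
(∇×F)₃ = ∂F₂/∂u − ∂F₁/∂v = 0
∇×F = (-w, -6*u^2*w + 3*u*w^2, 0)
At (-1, 3, 3): (-3, -45, 0).

(-3, -45, 0)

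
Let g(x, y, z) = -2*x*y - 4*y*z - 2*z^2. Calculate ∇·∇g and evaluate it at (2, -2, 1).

∂²g/∂x² = 0
∂²g/∂y² = 0
∂²g/∂z² = -4
∇²g = -4
At (2, -2, 1): -4.

-4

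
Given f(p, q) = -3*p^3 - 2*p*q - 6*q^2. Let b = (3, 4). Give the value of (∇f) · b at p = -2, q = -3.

∂f/∂p = -9*p^2 - 2*q
∂f/∂q = -2*p - 12*q
∇f at (-2, -3) = (-30, 40)
∇f · b = (-30)(3) + (40)(4) = 70

70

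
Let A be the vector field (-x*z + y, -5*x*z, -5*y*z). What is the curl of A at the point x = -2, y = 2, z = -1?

(∇×A)₁ = ∂A₃/∂y − ∂A₂/∂z = 5*x - 5*z
(∇×A)₂ = ∂A₁/∂z − ∂A₃/∂x = -x
(∇×A)₃ = ∂A₂/∂x − ∂A₁/∂y = -5*z - 1
∇×A = (5*x - 5*z, -x, -5*z - 1)
At (-2, 2, -1): (-5, 2, 4).

(-5, 2, 4)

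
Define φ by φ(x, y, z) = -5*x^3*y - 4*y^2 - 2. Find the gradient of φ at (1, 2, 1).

∂φ/∂x = -15*x^2*y
∂φ/∂y = -5*x^3 - 8*y
∂φ/∂z = 0
∇φ = (-15*x^2*y, -5*x^3 - 8*y, 0)
At (1, 2, 1): (-30, -21, 0).

(-30, -21, 0)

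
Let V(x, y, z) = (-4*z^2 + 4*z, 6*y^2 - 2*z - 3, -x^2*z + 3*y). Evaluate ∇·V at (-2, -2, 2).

∂V₁/∂x = 0
∂V₂/∂y = 12*y
∂V₃/∂z = -x^2
∇·V = -x^2 + 12*y
At (-2, -2, 2): -28.

-28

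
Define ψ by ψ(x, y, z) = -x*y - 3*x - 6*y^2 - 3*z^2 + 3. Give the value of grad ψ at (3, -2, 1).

∂ψ/∂x = -y - 3
∂ψ/∂y = -x - 12*y
∂ψ/∂z = -6*z
∇ψ = (-y - 3, -x - 12*y, -6*z)
At (3, -2, 1): (-1, 21, -6).

(-1, 21, -6)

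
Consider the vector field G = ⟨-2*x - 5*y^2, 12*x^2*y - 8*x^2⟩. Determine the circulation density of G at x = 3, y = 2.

∂G₂/∂x = 24*x*y - 16*x
∂G₁/∂y = -10*y
Scalar curl = 24*x*y - 16*x + 10*y
At (3, 2): 116.

116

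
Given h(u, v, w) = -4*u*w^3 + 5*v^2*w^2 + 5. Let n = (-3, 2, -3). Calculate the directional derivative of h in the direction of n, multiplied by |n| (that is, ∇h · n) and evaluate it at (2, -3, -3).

∂h/∂u = -4*w^3
∂h/∂v = 10*v*w^2
∂h/∂w = -12*u*w^2 + 10*v^2*w
∇h at (2, -3, -3) = (108, -270, -486)
∇h · n = (108)(-3) + (-270)(2) + (-486)(-3) = 594

594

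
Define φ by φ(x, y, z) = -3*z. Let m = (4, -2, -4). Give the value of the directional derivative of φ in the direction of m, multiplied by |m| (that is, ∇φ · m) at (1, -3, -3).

12

∂φ/∂x = 0
∂φ/∂y = 0
∂φ/∂z = -3
∇φ at (1, -3, -3) = (0, 0, -3)
∇φ · m = (0)(4) + (0)(-2) + (-3)(-4) = 12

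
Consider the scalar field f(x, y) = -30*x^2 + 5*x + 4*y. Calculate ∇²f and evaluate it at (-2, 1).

∂²f/∂x² = -60
∂²f/∂y² = 0
∇²f = -60
At (-2, 1): -60.

-60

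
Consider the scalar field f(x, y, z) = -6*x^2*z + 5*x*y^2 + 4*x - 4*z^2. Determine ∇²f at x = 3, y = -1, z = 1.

∂²f/∂x² = -12*z
∂²f/∂y² = 10*x
∂²f/∂z² = -8
∇²f = 10*x - 12*z - 8
At (3, -1, 1): 10.

10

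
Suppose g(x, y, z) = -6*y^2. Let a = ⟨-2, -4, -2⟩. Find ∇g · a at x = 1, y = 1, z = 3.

48

∂g/∂x = 0
∂g/∂y = -12*y
∂g/∂z = 0
∇g at (1, 1, 3) = (0, -12, 0)
∇g · a = (0)(-2) + (-12)(-4) + (0)(-2) = 48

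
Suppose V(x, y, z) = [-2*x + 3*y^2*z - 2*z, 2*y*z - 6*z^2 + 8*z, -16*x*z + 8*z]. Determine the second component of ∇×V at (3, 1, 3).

49

(∇×V)_2 = ∂V₁/∂z − ∂V₃/∂x
= 3*y^2 - 2 − (-16*z)
= 3*y^2 + 16*z - 2
At (3, 1, 3): 49.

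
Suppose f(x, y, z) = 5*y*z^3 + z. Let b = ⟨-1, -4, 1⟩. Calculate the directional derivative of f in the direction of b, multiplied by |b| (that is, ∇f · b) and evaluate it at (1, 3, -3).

946

∂f/∂x = 0
∂f/∂y = 5*z^3
∂f/∂z = 15*y*z^2 + 1
∇f at (1, 3, -3) = (0, -135, 406)
∇f · b = (0)(-1) + (-135)(-4) + (406)(1) = 946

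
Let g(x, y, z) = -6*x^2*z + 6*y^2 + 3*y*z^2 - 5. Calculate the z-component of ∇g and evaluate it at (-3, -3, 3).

(∇g)_3 = ∂g/∂z = -6*x^2 + 6*y*z
At (-3, -3, 3): -108.

-108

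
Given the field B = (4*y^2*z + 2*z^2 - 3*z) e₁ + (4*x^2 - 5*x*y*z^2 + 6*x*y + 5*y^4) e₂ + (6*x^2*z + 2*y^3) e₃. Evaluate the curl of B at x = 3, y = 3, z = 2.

(234, -31, -66)

(∇×B)₁ = ∂B₃/∂y − ∂B₂/∂z = 10*x*y*z + 6*y^2
(∇×B)₂ = ∂B₁/∂z − ∂B₃/∂x = -12*x*z + 4*y^2 + 4*z - 3
(∇×B)₃ = ∂B₂/∂x − ∂B₁/∂y = 8*x - 5*y*z^2 - 8*y*z + 6*y
∇×B = (10*x*y*z + 6*y^2, -12*x*z + 4*y^2 + 4*z - 3, 8*x - 5*y*z^2 - 8*y*z + 6*y)
At (3, 3, 2): (234, -31, -66).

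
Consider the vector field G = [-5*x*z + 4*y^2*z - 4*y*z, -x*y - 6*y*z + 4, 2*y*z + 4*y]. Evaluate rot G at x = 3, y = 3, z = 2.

(26, 9, -43)

(∇×G)₁ = ∂G₃/∂y − ∂G₂/∂z = 6*y + 2*z + 4
(∇×G)₂ = ∂G₁/∂z − ∂G₃/∂x = -5*x + 4*y^2 - 4*y
(∇×G)₃ = ∂G₂/∂x − ∂G₁/∂y = -8*y*z - y + 4*z
∇×G = (6*y + 2*z + 4, -5*x + 4*y^2 - 4*y, -8*y*z - y + 4*z)
At (3, 3, 2): (26, 9, -43).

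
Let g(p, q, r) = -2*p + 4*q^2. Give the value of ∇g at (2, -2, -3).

∂g/∂p = -2
∂g/∂q = 8*q
∂g/∂r = 0
∇g = (-2, 8*q, 0)
At (2, -2, -3): (-2, -16, 0).

(-2, -16, 0)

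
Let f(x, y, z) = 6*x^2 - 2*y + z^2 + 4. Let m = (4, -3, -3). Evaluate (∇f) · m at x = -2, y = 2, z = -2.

∂f/∂x = 12*x
∂f/∂y = -2
∂f/∂z = 2*z
∇f at (-2, 2, -2) = (-24, -2, -4)
∇f · m = (-24)(4) + (-2)(-3) + (-4)(-3) = -78

-78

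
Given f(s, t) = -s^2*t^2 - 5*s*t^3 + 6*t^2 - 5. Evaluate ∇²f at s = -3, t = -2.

∂²f/∂s² = -2*t^2
∂²f/∂t² = 2*(-s^2 - 15*s*t + 6)
∇²f = -2*s^2 - 30*s*t - 2*t^2 + 12
At (-3, -2): -194.

-194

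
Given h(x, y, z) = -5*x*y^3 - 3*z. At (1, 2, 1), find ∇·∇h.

∂²h/∂x² = 0
∂²h/∂y² = -30*x*y
∂²h/∂z² = 0
∇²h = -30*x*y
At (1, 2, 1): -60.

-60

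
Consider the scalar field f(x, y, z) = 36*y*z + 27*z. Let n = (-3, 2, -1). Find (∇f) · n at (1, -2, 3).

∂f/∂x = 0
∂f/∂y = 36*z
∂f/∂z = 36*y + 27
∇f at (1, -2, 3) = (0, 108, -45)
∇f · n = (0)(-3) + (108)(2) + (-45)(-1) = 261

261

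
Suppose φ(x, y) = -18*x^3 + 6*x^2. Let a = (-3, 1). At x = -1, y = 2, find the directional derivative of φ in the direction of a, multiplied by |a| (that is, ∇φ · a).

∂φ/∂x = -54*x^2 + 12*x
∂φ/∂y = 0
∇φ at (-1, 2) = (-66, 0)
∇φ · a = (-66)(-3) + (0)(1) = 198

198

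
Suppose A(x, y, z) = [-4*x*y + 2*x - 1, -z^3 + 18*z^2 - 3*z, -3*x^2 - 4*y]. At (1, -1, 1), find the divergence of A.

∂A₁/∂x = -4*y + 2
∂A₂/∂y = 0
∂A₃/∂z = 0
∇·A = -4*y + 2
At (1, -1, 1): 6.

6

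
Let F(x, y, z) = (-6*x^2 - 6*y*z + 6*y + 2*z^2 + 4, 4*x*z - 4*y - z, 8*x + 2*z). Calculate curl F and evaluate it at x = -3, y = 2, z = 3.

(∇×F)₁ = ∂F₃/∂y − ∂F₂/∂z = -4*x + 1
(∇×F)₂ = ∂F₁/∂z − ∂F₃/∂x = -6*y + 4*z - 8
(∇×F)₃ = ∂F₂/∂x − ∂F₁/∂y = 10*z - 6
∇×F = (-4*x + 1, -6*y + 4*z - 8, 10*z - 6)
At (-3, 2, 3): (13, -8, 24).

(13, -8, 24)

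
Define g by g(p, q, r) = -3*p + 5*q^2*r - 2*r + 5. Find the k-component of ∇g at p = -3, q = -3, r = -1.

(∇g)_3 = ∂g/∂r = 5*q^2 - 2
At (-3, -3, -1): 43.

43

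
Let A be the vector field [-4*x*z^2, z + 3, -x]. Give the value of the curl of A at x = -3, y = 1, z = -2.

(-1, -47, 0)

(∇×A)₁ = ∂A₃/∂y − ∂A₂/∂z = -1
(∇×A)₂ = ∂A₁/∂z − ∂A₃/∂x = -8*x*z + 1
(∇×A)₃ = ∂A₂/∂x − ∂A₁/∂y = 0
∇×A = (-1, -8*x*z + 1, 0)
At (-3, 1, -2): (-1, -47, 0).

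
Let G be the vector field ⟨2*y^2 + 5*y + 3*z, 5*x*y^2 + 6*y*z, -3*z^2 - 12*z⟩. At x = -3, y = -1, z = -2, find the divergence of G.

18

∂G₁/∂x = 0
∂G₂/∂y = 10*x*y + 6*z
∂G₃/∂z = -6*z - 12
∇·G = 10*x*y - 12
At (-3, -1, -2): 18.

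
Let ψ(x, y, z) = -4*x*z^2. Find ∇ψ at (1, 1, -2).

(-16, 0, 16)

∂ψ/∂x = -4*z^2
∂ψ/∂y = 0
∂ψ/∂z = -8*x*z
∇ψ = (-4*z^2, 0, -8*x*z)
At (1, 1, -2): (-16, 0, 16).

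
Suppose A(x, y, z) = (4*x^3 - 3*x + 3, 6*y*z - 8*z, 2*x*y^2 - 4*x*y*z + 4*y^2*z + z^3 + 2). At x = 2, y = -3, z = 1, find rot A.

(-30, -30, 0)

(∇×A)₁ = ∂A₃/∂y − ∂A₂/∂z = 4*x*y - 4*x*z + 8*y*z - 6*y + 8
(∇×A)₂ = ∂A₁/∂z − ∂A₃/∂x = -2*y^2 + 4*y*z
(∇×A)₃ = ∂A₂/∂x − ∂A₁/∂y = 0
∇×A = (4*x*y - 4*x*z + 8*y*z - 6*y + 8, -2*y^2 + 4*y*z, 0)
At (2, -3, 1): (-30, -30, 0).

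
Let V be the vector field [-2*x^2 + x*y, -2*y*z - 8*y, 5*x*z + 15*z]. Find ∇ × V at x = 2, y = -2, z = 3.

(∇×V)₁ = ∂V₃/∂y − ∂V₂/∂z = 2*y
(∇×V)₂ = ∂V₁/∂z − ∂V₃/∂x = -5*z
(∇×V)₃ = ∂V₂/∂x − ∂V₁/∂y = -x
∇×V = (2*y, -5*z, -x)
At (2, -2, 3): (-4, -15, -2).

(-4, -15, -2)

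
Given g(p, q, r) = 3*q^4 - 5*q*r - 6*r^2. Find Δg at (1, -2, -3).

∂²g/∂p² = 0
∂²g/∂q² = 36*q^2
∂²g/∂r² = -12
∇²g = 36*q^2 - 12
At (1, -2, -3): 132.

132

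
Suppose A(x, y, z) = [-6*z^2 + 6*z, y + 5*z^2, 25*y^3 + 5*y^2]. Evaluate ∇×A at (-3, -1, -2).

(∇×A)₁ = ∂A₃/∂y − ∂A₂/∂z = 75*y^2 + 10*y - 10*z
(∇×A)₂ = ∂A₁/∂z − ∂A₃/∂x = -12*z + 6
(∇×A)₃ = ∂A₂/∂x − ∂A₁/∂y = 0
∇×A = (75*y^2 + 10*y - 10*z, -12*z + 6, 0)
At (-3, -1, -2): (85, 30, 0).

(85, 30, 0)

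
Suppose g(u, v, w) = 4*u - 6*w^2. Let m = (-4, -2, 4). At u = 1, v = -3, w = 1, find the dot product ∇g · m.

∂g/∂u = 4
∂g/∂v = 0
∂g/∂w = -12*w
∇g at (1, -3, 1) = (4, 0, -12)
∇g · m = (4)(-4) + (0)(-2) + (-12)(4) = -64

-64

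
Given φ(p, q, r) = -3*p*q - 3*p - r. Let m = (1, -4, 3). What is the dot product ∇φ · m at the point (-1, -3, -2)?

-9

∂φ/∂p = -3*q - 3
∂φ/∂q = -3*p
∂φ/∂r = -1
∇φ at (-1, -3, -2) = (6, 3, -1)
∇φ · m = (6)(1) + (3)(-4) + (-1)(3) = -9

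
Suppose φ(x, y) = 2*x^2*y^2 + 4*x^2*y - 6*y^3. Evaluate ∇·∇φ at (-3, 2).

-4

∂²φ/∂x² = 4*y*(y + 2)
∂²φ/∂y² = 4*(x^2 - 9*y)
∇²φ = 4*x^2 + 4*y^2 - 28*y
At (-3, 2): -4.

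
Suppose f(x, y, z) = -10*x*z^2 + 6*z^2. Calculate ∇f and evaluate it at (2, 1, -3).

(-90, 0, 84)

∂f/∂x = -10*z^2
∂f/∂y = 0
∂f/∂z = -20*x*z + 12*z
∇f = (-10*z^2, 0, -20*x*z + 12*z)
At (2, 1, -3): (-90, 0, 84).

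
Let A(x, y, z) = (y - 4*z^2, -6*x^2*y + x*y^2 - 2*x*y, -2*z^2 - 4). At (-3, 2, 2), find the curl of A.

(∇×A)₁ = ∂A₃/∂y − ∂A₂/∂z = 0
(∇×A)₂ = ∂A₁/∂z − ∂A₃/∂x = -8*z
(∇×A)₃ = ∂A₂/∂x − ∂A₁/∂y = -12*x*y + y^2 - 2*y - 1
∇×A = (0, -8*z, -12*x*y + y^2 - 2*y - 1)
At (-3, 2, 2): (0, -16, 71).

(0, -16, 71)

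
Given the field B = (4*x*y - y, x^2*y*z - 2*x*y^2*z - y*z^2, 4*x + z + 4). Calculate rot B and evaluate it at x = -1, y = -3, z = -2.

(∇×B)₁ = ∂B₃/∂y − ∂B₂/∂z = -x^2*y + 2*x*y^2 + 2*y*z
(∇×B)₂ = ∂B₁/∂z − ∂B₃/∂x = -4
(∇×B)₃ = ∂B₂/∂x − ∂B₁/∂y = 2*x*y*z - 4*x - 2*y^2*z + 1
∇×B = (-x^2*y + 2*x*y^2 + 2*y*z, -4, 2*x*y*z - 4*x - 2*y^2*z + 1)
At (-1, -3, -2): (-3, -4, 29).

(-3, -4, 29)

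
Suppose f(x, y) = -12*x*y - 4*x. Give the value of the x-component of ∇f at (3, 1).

-16

(∇f)_1 = ∂f/∂x = -12*y - 4
At (3, 1): -16.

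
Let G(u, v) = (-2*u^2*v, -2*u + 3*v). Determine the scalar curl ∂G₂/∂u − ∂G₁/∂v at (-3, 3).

16

∂G₂/∂u = -2
∂G₁/∂v = -2*u^2
Scalar curl = 2*u^2 - 2
At (-3, 3): 16.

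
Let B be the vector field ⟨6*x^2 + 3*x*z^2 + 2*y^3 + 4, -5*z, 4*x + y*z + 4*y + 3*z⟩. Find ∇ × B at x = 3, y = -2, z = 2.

(11, 32, -24)

(∇×B)₁ = ∂B₃/∂y − ∂B₂/∂z = z + 9
(∇×B)₂ = ∂B₁/∂z − ∂B₃/∂x = 6*x*z - 4
(∇×B)₃ = ∂B₂/∂x − ∂B₁/∂y = -6*y^2
∇×B = (z + 9, 6*x*z - 4, -6*y^2)
At (3, -2, 2): (11, 32, -24).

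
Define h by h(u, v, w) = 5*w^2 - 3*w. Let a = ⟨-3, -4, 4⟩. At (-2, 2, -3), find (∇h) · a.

∂h/∂u = 0
∂h/∂v = 0
∂h/∂w = 10*w - 3
∇h at (-2, 2, -3) = (0, 0, -33)
∇h · a = (0)(-3) + (0)(-4) + (-33)(4) = -132

-132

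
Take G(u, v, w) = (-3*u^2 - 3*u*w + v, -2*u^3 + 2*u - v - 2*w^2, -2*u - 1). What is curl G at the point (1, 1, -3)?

(-12, -1, -5)

(∇×G)₁ = ∂G₃/∂v − ∂G₂/∂w = 4*w
(∇×G)₂ = ∂G₁/∂w − ∂G₃/∂u = -3*u + 2
(∇×G)₃ = ∂G₂/∂u − ∂G₁/∂v = -6*u^2 + 1
∇×G = (4*w, -3*u + 2, -6*u^2 + 1)
At (1, 1, -3): (-12, -1, -5).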